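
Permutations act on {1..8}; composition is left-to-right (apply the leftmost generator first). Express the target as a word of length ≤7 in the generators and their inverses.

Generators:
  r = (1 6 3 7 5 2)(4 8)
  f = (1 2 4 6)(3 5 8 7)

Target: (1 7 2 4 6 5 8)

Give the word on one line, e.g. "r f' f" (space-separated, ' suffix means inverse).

f f f r f'

  after f: (1 2 4 6)(3 5 8 7)
  after f: (1 4)(2 6)(3 8)(5 7)
  after f: (1 6 4 2)(3 7 8 5)
  after r: (1 3 5 7 4)(2 6 8)
  after f': (1 7 2 4 6 5 8)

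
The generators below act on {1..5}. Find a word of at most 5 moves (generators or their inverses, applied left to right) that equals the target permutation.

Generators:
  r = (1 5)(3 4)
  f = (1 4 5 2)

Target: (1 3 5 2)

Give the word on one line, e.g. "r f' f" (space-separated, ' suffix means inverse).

  after r': (1 5)(3 4)
  after f': (1 4 3)(2 5)
  after r': (1 3 5 2)

r' f' r'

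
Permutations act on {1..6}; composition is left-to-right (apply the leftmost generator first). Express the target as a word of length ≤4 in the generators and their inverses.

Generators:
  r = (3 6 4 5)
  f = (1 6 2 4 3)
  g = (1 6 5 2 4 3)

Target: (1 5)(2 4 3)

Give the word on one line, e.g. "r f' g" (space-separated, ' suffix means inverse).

  after g': (1 3 4 2 5 6)
  after g': (1 4 5)(2 6 3)
  after r: (1 5)(2 4 3)

g' g' r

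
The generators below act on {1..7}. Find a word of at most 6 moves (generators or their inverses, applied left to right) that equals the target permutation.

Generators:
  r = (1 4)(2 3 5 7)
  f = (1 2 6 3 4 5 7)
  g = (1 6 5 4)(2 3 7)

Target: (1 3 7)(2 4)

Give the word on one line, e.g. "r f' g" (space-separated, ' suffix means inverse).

r g r' f'

  after r: (1 4)(2 3 5 7)
  after g: (2 7 3 4 6 5)
  after r': (1 4 6 3)(2 5 7)
  after f': (1 3 7)(2 4)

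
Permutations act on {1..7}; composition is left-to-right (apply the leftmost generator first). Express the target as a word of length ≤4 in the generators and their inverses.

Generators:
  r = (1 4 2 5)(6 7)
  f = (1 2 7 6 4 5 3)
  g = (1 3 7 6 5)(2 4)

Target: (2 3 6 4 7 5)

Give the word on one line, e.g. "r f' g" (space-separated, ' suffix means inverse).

g r' f' r

  after g: (1 3 7 6 5)(2 4)
  after r': (1 3 6 2)
  after f': (1 5 4 6)(2 3 7)
  after r: (2 3 6 4 7 5)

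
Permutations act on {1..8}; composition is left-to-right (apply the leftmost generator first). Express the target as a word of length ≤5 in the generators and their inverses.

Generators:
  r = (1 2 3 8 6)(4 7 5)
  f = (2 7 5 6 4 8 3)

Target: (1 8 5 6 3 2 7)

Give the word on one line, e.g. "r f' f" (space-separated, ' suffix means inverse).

r' r' f r

  after r': (1 6 8 3 2)(4 5 7)
  after r': (1 8 2 6 3)(4 7 5)
  after f: (1 3)(2 4 5 8 7 6)
  after r: (1 8 5 6 3 2 7)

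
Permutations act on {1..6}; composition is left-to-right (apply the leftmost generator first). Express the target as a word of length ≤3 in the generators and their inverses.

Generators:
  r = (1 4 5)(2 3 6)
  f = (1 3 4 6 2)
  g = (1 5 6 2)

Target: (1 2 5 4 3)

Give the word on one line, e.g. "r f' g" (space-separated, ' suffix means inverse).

  after f: (1 3 4 6 2)
  after r': (1 2 5 4 3)

f r'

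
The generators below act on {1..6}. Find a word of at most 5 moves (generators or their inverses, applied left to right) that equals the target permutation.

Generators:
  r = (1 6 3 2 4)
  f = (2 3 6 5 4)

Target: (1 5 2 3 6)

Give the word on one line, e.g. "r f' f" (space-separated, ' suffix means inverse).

r f r'

  after r: (1 6 3 2 4)
  after f: (1 5 4)
  after r': (1 5 2 3 6)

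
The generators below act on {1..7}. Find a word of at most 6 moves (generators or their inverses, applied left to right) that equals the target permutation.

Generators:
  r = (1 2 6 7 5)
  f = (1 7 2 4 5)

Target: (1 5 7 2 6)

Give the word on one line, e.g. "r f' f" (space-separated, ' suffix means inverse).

  after f': (1 5 4 2 7)
  after r': (1 7 5 4)(2 6)
  after f: (1 2 6 4 7)
  after f: (1 4 2 6 5)
  after f: (1 5 7 2 6)

f' r' f f f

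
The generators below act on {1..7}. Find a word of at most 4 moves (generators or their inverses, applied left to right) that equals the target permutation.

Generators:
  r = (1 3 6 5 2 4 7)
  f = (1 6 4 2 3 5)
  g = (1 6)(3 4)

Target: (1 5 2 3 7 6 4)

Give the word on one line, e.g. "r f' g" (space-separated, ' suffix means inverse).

  after g: (1 6)(3 4)
  after r: (1 5 2 4 6 3 7)
  after g': (1 5 2 3 7 6 4)

g r g'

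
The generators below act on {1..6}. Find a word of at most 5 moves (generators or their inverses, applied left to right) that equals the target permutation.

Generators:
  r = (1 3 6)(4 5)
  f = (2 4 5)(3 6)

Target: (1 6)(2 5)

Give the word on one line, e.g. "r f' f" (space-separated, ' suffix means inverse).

f f r f

  after f: (2 4 5)(3 6)
  after f: (2 5 4)
  after r: (1 3 6)(2 4)
  after f: (1 6)(2 5)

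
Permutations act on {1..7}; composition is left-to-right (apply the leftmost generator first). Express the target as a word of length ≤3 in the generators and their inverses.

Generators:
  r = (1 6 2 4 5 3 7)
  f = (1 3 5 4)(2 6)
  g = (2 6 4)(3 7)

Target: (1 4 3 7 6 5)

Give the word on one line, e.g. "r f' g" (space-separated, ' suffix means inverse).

r g' r

  after r: (1 6 2 4 5 3 7)
  after g': (1 2 6 4 5 7)
  after r: (1 4 3 7 6 5)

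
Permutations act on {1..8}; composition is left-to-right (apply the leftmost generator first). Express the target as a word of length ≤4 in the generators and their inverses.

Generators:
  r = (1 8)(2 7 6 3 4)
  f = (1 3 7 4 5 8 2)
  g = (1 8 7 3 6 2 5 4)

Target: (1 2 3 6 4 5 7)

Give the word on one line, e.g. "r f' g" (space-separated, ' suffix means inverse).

g' r

  after g': (1 4 5 2 6 3 7 8)
  after r: (1 2 3 6 4 5 7)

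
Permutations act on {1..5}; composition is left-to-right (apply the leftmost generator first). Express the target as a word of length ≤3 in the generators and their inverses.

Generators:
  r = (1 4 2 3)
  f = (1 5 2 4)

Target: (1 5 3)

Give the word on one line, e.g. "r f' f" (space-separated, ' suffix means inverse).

  after f: (1 5 2 4)
  after r: (1 5 3)

f r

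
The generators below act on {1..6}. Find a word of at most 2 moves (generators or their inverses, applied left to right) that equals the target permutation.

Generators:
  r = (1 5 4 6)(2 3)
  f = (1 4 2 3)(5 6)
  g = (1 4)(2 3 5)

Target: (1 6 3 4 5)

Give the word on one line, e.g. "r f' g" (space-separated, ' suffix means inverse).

  after r: (1 5 4 6)(2 3)
  after f': (1 6 3 4 5)

r f'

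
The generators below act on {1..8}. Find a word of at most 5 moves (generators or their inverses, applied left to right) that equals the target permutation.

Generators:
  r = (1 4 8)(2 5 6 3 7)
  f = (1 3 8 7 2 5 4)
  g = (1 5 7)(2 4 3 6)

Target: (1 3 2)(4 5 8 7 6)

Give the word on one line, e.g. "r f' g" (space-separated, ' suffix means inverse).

  after f: (1 3 8 7 2 5 4)
  after g': (1 4 7 6 3 8 5 2)
  after r: (1 8 6 7 3)(2 4)
  after g: (1 8 2 3 5 7 6)
  after f': (1 3 2)(4 5 8 7 6)

f g' r g f'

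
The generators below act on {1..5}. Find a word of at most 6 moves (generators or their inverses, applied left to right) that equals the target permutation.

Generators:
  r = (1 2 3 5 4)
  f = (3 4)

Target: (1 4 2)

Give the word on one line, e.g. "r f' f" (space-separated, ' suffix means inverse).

r f r f

  after r: (1 2 3 5 4)
  after f: (1 2 4)(3 5)
  after r: (1 3 4 2)
  after f: (1 4 2)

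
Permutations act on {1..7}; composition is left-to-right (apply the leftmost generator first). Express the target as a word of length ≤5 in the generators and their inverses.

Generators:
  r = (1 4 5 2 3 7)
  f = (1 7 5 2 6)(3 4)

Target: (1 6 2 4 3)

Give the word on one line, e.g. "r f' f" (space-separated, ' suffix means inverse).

  after r': (1 7 3 2 5 4)
  after f': (2 7 4 6)(3 5)
  after f': (1 6 5 4 2)(3 7)
  after r: (1 6 2 4 3)

r' f' f' r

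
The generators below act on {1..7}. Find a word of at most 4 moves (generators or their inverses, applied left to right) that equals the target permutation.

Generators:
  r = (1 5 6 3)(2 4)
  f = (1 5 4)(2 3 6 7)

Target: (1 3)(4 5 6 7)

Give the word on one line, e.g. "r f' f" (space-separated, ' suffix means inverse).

  after f': (1 4 5)(2 7 6 3)
  after r': (1 2 7 5 3 4)
  after f: (1 3)(4 5 6 7)

f' r' f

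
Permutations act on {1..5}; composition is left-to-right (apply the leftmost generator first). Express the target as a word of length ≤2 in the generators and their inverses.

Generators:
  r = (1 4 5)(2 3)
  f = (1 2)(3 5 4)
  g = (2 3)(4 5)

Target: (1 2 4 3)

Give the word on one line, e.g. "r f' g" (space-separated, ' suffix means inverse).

g' f'

  after g': (2 3)(4 5)
  after f': (1 2 4 3)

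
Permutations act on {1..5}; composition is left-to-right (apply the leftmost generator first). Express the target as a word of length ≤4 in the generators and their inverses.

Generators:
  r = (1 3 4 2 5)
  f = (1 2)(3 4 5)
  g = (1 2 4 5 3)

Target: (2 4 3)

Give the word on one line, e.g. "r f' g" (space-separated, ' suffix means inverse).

g' g' r

  after g': (1 3 5 4 2)
  after g': (1 5 2 3 4)
  after r: (2 4 3)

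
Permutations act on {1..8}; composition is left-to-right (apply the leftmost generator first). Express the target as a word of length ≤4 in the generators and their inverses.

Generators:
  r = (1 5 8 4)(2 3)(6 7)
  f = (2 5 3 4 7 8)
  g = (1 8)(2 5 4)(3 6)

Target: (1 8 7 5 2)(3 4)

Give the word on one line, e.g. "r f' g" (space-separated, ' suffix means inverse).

f' r' r'

  after f': (2 8 7 4 3 5)
  after r': (1 4 2 5 3)(6 7 8)
  after r': (1 8 7 5 2)(3 4)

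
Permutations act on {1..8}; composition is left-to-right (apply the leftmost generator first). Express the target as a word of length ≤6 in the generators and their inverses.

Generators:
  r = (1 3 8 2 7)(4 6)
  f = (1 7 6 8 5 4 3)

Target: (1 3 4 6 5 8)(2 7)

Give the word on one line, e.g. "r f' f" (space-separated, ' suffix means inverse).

f' f' r r f

  after f': (1 3 4 5 8 6 7)
  after f': (1 4 8 7 3 5 6)
  after r: (1 6 3 5 4 2 7 8)
  after r: (1 4 7 2)(3 5 6 8)
  after f: (1 3 4 6 5 8)(2 7)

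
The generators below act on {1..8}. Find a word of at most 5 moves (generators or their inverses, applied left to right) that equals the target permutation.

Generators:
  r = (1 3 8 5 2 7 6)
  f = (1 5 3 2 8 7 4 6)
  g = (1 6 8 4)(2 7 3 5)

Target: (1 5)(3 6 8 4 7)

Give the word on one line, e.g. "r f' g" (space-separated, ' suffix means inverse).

r' g' f

  after r': (1 6 7 2 5 8 3)
  after g': (2 3 4 8 7 5 6)
  after f: (1 5)(3 6 8 4 7)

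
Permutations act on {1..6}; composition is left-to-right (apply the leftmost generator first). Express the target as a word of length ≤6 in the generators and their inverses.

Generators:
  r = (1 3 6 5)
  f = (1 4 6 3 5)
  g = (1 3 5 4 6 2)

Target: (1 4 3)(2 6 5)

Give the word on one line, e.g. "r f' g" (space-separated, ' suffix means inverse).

f' g' g' f

  after f': (1 5 3 6 4)
  after g': (1 3 4 2 6 5)
  after g': (2 4 6 3 5)
  after f: (1 4 3)(2 6 5)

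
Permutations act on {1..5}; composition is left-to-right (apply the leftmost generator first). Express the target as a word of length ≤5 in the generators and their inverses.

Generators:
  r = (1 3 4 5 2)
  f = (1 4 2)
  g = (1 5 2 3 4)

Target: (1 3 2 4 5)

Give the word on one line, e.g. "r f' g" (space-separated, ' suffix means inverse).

r r f g

  after r: (1 3 4 5 2)
  after r: (1 4 2 3 5)
  after f: (1 2 3 5 4)
  after g: (1 3 2 4 5)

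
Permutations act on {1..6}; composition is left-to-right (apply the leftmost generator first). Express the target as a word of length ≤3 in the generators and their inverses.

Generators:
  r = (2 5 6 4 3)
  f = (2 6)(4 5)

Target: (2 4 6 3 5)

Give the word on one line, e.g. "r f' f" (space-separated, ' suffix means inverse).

  after f: (2 6)(4 5)
  after r': (2 5 6 3 4)
  after f: (2 4 6 3 5)

f r' f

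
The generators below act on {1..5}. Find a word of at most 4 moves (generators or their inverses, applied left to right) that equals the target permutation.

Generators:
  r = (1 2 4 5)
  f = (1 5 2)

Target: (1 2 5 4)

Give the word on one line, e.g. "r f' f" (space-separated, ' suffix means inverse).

r' f

  after r': (1 5 4 2)
  after f: (1 2 5 4)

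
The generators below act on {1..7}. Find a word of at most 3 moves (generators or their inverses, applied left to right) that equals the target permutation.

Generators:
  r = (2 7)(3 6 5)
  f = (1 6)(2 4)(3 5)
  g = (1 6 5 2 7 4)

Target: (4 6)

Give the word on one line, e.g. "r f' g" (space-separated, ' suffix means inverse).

f g' r'

  after f: (1 6)(2 4)(3 5)
  after g': (2 7)(3 6 4 5)
  after r': (4 6)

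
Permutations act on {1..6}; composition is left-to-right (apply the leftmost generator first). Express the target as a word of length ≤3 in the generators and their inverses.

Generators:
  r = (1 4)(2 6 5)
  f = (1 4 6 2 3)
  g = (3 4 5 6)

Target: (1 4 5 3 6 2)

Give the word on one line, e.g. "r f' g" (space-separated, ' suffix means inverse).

  after f: (1 4 6 2 3)
  after r: (2 3 4 5)
  after f: (1 4 5 3 6 2)

f r f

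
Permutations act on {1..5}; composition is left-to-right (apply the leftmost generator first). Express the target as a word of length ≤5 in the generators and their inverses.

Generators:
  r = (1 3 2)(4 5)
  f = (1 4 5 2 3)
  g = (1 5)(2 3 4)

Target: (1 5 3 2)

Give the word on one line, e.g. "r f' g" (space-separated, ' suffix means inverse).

r' g f f r

  after r': (1 2 3)(4 5)
  after g: (1 3 5 2 4)
  after f: (2 5 3)
  after f: (1 4 5)
  after r: (1 5 3 2)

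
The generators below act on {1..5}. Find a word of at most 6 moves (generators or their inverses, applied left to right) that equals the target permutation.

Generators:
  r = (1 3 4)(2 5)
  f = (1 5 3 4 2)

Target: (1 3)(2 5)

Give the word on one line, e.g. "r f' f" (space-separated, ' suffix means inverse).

r' f r' f

  after r': (1 4 3)(2 5)
  after f: (1 2 3 5)
  after r': (1 5 4 3 2)
  after f: (1 3)(2 5)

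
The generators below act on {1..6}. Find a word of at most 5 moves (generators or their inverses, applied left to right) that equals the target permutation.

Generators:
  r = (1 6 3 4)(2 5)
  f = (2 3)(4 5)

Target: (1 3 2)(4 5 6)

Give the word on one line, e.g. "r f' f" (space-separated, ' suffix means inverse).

  after f: (2 3)(4 5)
  after r': (1 4 2 6)(3 5)
  after r': (1 3 2)(4 5 6)

f r' r'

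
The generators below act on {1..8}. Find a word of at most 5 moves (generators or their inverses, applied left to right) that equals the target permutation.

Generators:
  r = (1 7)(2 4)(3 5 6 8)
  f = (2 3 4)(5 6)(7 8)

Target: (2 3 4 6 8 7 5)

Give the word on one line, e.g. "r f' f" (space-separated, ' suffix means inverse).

  after f': (2 4 3)(5 6)(7 8)
  after r': (1 7 6 3 4 8)
  after r': (2 4 6 8 7 5 3)
  after f: (4 5)(6 7)
  after f: (2 3 4 6 8 7 5)

f' r' r' f f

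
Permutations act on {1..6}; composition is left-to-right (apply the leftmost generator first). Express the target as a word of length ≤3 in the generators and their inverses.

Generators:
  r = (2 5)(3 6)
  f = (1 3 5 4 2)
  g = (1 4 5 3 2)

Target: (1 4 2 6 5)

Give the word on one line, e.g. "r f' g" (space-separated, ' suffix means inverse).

  after r: (2 5)(3 6)
  after g: (1 4 5)(2 3 6)
  after r: (1 4 2 6 5)

r g r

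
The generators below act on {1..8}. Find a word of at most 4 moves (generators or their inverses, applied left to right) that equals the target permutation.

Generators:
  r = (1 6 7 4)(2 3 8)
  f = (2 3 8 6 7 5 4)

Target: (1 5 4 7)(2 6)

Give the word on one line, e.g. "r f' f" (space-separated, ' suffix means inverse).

r r f

  after r: (1 6 7 4)(2 3 8)
  after r: (1 7)(2 8 3)(4 6)
  after f: (1 5 4 7)(2 6)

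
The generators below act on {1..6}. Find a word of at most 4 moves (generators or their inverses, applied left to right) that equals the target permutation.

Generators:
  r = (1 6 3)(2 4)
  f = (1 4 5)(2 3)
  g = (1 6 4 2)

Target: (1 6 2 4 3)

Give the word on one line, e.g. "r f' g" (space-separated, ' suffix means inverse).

r f f f

  after r: (1 6 3)(2 4)
  after f: (1 6 2 5)(3 4)
  after f: (1 6 3 5 4 2)
  after f: (1 6 2 4 3)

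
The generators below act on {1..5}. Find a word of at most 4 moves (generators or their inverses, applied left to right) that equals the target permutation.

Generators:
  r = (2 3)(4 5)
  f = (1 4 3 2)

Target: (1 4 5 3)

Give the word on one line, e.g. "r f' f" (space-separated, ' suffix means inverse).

r f

  after r: (2 3)(4 5)
  after f: (1 4 5 3)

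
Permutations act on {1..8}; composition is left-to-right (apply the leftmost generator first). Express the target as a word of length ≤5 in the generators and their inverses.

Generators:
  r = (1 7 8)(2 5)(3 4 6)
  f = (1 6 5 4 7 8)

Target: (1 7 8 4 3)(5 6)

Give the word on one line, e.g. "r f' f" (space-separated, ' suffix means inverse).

r r f'

  after r: (1 7 8)(2 5)(3 4 6)
  after r: (1 8 7)(3 6 4)
  after f': (1 7 8 4 3)(5 6)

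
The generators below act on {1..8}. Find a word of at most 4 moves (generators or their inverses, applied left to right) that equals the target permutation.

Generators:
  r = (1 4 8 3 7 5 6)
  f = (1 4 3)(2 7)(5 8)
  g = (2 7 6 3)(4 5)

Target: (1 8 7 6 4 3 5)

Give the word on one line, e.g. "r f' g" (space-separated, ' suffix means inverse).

  after r: (1 4 8 3 7 5 6)
  after r: (1 8 7 6 4 3 5)

r r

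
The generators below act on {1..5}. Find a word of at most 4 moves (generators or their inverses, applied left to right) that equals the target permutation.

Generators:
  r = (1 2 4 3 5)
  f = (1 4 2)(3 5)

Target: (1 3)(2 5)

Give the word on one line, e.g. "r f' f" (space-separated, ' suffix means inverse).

  after r': (1 5 3 4 2)
  after f: (1 3 2 4)
  after r: (1 5)(2 3 4)
  after f': (1 3)(2 5)

r' f r f'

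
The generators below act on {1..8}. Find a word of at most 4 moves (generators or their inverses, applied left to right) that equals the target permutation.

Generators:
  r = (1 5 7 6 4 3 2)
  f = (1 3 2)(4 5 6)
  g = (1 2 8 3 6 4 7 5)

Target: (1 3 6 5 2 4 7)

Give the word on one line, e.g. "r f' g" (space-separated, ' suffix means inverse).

  after r': (1 2 3 4 6 7 5)
  after f': (1 3 6 7 4 5 2)
  after r: (1 2 5)(3 4 7)
  after f': (1 3 6 5 2 4 7)

r' f' r f'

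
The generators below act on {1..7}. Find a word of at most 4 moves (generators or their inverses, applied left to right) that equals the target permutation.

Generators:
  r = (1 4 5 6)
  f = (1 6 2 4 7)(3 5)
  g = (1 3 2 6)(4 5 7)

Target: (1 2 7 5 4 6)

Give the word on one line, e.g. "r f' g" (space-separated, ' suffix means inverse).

f f r'

  after f: (1 6 2 4 7)(3 5)
  after f: (1 2 7 6 4)
  after r': (1 2 7 5 4 6)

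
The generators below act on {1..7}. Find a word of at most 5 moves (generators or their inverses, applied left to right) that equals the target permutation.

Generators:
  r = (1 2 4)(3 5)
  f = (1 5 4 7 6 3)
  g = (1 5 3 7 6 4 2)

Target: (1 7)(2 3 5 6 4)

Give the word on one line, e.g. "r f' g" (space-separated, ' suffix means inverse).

  after r': (1 4 2)(3 5)
  after g': (1 6 7 3)
  after r': (1 6 7 5 3 4 2)
  after f': (1 7)(2 3 5 6 4)

r' g' r' f'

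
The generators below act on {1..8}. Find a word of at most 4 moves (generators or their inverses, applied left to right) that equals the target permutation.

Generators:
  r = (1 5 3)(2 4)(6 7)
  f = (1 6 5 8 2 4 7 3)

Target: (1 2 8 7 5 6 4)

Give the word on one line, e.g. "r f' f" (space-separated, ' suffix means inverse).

  after r': (1 3 5)(2 4)(6 7)
  after f': (1 7)(3 6 4 8 5)
  after f': (1 4 5 7 3)(2 8 6)
  after r': (1 2 8 7 5 6 4)

r' f' f' r'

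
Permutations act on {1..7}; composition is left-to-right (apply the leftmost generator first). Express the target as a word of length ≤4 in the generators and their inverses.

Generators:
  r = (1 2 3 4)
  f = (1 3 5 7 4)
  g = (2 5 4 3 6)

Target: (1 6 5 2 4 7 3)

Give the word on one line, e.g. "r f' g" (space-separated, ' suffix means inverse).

f' g g

  after f': (1 4 7 5 3)
  after g: (1 3)(2 5 6)(4 7)
  after g: (1 6 5 2 4 7 3)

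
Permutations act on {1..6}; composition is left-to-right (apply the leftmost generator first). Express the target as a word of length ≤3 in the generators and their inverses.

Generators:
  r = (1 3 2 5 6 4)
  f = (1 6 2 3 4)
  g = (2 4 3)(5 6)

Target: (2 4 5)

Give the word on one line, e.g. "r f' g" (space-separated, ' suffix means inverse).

r' r' f'

  after r': (1 4 6 5 2 3)
  after r': (1 6 2)(3 4 5)
  after f': (2 4 5)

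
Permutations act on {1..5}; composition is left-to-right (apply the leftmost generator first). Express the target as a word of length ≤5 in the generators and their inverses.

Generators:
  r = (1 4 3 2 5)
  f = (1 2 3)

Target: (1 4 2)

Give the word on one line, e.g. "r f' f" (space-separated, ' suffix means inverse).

  after r': (1 5 2 3 4)
  after r': (1 2 4 5 3)
  after f': (2 4 5)
  after r: (1 4)(2 3)
  after f: (1 4 2)

r' r' f' r f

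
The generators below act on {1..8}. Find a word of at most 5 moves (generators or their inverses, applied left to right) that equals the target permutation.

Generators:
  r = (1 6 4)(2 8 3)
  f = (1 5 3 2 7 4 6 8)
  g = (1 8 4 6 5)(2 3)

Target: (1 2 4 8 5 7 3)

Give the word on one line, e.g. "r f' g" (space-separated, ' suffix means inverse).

f g g r f

  after f: (1 5 3 2 7 4 6 8)
  after g: (2 7 6 4 5)
  after g: (1 8 4)(2 7 5 3)
  after r: (1 3 8)(2 7 5)(4 6)
  after f: (1 2 4 8 5 7 3)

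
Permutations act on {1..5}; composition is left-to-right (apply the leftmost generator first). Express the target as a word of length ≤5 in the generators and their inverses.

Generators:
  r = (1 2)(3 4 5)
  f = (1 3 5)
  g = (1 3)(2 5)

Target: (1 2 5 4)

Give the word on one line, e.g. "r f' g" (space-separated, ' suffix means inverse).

r' f f

  after r': (1 2)(3 5 4)
  after f: (1 2 3)(4 5)
  after f: (1 2 5 4)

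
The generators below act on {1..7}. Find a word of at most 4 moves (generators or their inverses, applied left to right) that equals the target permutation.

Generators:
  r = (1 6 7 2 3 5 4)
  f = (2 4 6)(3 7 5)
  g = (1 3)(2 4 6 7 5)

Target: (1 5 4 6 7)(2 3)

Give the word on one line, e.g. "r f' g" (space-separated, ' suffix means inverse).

  after r': (1 4 5 3 2 7 6)
  after g': (1 2 6 3 5)(4 7)
  after r: (1 3 4 2 7)(5 6)
  after f': (1 5 4 6 7)(2 3)

r' g' r f'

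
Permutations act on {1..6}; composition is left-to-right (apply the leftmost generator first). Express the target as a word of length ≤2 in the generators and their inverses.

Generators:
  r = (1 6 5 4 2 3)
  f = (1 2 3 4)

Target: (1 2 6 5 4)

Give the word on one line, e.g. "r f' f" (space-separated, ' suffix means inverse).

f' r

  after f': (1 4 3 2)
  after r: (1 2 6 5 4)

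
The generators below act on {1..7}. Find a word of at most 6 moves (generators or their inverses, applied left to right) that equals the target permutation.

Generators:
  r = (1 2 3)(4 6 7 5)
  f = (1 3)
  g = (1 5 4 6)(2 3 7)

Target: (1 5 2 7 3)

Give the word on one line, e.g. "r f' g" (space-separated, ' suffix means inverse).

  after r': (1 3 2)(4 5 7 6)
  after f: (2 3)(4 5 7 6)
  after g: (1 5 2 7)
  after f': (1 5 2 7 3)

r' f g f'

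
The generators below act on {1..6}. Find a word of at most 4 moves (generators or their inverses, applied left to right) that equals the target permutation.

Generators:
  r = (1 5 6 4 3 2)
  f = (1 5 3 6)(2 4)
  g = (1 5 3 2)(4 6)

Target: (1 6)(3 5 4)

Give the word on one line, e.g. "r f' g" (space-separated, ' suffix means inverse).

  after g': (1 2 3 5)(4 6)
  after r': (1 3)(2 4 5)
  after f: (1 6)(3 5 4)

g' r' f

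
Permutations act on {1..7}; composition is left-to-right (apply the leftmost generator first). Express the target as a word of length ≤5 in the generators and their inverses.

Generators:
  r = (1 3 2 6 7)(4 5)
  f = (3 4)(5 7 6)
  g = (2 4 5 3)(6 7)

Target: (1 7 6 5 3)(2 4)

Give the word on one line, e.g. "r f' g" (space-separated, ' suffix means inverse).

  after r': (1 7 6 2 3)(4 5)
  after g: (1 6 4 3)
  after g: (1 7 6 5 3)(2 4)

r' g g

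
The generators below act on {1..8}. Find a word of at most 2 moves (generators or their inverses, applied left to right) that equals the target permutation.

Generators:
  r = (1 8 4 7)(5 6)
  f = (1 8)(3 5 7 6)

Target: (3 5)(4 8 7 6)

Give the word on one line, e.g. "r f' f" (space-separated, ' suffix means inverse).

f' r'

  after f': (1 8)(3 6 7 5)
  after r': (3 5)(4 8 7 6)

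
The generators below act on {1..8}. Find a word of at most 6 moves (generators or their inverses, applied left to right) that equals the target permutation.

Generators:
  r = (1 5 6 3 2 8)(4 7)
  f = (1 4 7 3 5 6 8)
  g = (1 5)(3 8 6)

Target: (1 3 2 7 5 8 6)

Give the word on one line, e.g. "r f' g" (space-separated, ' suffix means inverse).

r g' f' g'

  after r: (1 5 6 3 2 8)(4 7)
  after g': (2 3)(4 7)(5 8)
  after f': (1 8 3 2 7)(5 6)
  after g': (1 3 2 7 5 8 6)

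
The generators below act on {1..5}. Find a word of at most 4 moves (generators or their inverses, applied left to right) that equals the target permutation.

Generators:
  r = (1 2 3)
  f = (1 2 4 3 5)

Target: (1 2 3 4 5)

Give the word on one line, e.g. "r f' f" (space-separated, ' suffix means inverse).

r f r f'

  after r: (1 2 3)
  after f: (1 4 3 2 5)
  after r: (1 4)(2 5)
  after f': (1 2 3 4 5)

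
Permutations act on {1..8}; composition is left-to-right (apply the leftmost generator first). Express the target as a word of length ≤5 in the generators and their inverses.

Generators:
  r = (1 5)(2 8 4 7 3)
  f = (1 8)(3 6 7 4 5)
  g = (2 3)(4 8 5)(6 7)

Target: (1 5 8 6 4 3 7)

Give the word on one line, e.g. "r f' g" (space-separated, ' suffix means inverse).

  after r': (1 5)(2 3 7 4 8)
  after g: (1 4 5)(3 6 7 8)
  after f: (1 5 8 6 4 3 7)

r' g f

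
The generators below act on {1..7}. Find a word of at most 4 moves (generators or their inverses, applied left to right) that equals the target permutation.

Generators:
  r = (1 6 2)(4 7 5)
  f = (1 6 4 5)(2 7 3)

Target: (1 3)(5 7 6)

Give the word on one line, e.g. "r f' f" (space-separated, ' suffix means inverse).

f f r f

  after f: (1 6 4 5)(2 7 3)
  after f: (1 4)(2 3 7)(5 6)
  after r: (1 7)(2 3 5)(4 6)
  after f: (1 3)(5 7 6)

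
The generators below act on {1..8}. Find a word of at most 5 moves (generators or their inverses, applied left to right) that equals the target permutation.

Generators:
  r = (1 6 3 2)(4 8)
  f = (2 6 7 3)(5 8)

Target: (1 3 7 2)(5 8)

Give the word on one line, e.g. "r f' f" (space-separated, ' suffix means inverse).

f' r r

  after f': (2 3 7 6)(5 8)
  after r: (1 6)(3 7)(4 8 5)
  after r: (1 3 7 2)(5 8)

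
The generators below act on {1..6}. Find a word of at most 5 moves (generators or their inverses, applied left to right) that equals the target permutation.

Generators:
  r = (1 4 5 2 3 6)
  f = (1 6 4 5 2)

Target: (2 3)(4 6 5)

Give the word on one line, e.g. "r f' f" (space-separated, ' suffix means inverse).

  after r': (1 6 3 2 5 4)
  after f: (1 4 6 3)
  after f: (1 5 2)(3 6)
  after r': (1 4)(2 6)
  after r': (2 3)(4 6 5)

r' f f r' r'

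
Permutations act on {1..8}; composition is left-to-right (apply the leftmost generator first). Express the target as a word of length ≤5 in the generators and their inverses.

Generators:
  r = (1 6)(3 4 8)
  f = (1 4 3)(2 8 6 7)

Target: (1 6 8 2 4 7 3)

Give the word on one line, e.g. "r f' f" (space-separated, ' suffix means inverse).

  after f: (1 4 3)(2 8 6 7)
  after f: (1 3 4)(2 6)(7 8)
  after r': (1 8 7 4 6 2)
  after f: (1 6 8 2 4 7 3)

f f r' f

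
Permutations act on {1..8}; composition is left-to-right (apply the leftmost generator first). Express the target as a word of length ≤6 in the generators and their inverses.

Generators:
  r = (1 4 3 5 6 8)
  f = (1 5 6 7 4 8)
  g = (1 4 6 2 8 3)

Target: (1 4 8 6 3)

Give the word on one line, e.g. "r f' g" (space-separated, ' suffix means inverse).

f' r' f f

  after f': (1 8 4 7 6 5)
  after r': (1 6 3 4 7 5 8)
  after f: (1 7 6 3 8 5)
  after f: (1 4 8 6 3)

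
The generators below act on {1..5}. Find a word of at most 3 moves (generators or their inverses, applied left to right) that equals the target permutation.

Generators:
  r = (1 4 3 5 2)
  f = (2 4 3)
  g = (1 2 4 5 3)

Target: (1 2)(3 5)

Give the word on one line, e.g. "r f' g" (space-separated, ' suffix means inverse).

  after r: (1 4 3 5 2)
  after f': (1 2)(3 5)

r f'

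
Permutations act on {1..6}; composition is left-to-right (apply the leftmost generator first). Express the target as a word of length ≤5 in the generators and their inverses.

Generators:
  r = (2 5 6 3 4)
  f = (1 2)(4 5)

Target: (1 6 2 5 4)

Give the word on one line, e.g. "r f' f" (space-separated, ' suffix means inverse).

f' r' f' r

  after f': (1 2)(4 5)
  after r': (1 4 2)(3 6 5)
  after f': (1 5 3 6 4)
  after r: (1 6 2 5 4)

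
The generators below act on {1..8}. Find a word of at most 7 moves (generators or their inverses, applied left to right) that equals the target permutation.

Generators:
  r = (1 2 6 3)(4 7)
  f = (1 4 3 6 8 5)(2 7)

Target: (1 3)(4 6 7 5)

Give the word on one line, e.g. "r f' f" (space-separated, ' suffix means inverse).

  after r: (1 2 6 3)(4 7)
  after f: (1 7 3 4 2 8 5)
  after r: (1 4 6 3 7)(2 8 5)
  after f': (2 6 4 3)(5 7)
  after r': (1 3)(4 6 7 5)

r f r f' r'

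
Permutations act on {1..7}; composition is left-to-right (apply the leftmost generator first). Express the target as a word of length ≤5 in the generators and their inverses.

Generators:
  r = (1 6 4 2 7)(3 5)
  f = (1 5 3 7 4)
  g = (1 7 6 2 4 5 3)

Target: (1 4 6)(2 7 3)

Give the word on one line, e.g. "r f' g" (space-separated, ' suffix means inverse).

r f' g r'

  after r: (1 6 4 2 7)(3 5)
  after f': (1 6 7 4 2 3)
  after g: (1 2)(3 7 5)
  after r': (1 4 6)(2 7 3)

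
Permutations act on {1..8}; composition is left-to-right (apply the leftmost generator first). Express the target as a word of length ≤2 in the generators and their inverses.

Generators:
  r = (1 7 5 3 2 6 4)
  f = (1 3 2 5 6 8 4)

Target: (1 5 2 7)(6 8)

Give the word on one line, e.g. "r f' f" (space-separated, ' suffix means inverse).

f r'

  after f: (1 3 2 5 6 8 4)
  after r': (1 5 2 7)(6 8)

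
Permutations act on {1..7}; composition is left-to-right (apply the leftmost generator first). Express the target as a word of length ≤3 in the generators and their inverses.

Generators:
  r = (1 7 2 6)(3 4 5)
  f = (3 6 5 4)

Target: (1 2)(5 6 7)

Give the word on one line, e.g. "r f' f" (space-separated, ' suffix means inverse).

r' r' f

  after r': (1 6 2 7)(3 5 4)
  after r': (1 2)(3 4 5)(6 7)
  after f: (1 2)(5 6 7)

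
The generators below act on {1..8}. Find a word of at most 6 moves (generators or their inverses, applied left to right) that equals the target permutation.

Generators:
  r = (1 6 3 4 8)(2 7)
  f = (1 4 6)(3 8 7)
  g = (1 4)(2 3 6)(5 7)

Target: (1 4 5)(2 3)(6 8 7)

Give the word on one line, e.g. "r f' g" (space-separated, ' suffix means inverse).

f g f' r' g

  after f: (1 4 6)(3 8 7)
  after g: (2 3 8 5 7 6 4)
  after f': (1 6)(2 7 4)(5 8)
  after r': (3 6 8 5 4 7)
  after g: (1 4 5)(2 3)(6 8 7)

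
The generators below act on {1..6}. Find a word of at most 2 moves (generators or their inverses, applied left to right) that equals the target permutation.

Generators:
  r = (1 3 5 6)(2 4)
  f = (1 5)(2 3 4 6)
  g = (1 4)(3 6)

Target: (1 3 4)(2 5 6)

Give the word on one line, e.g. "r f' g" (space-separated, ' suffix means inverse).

f' r'

  after f': (1 5)(2 6 4 3)
  after r': (1 3 4)(2 5 6)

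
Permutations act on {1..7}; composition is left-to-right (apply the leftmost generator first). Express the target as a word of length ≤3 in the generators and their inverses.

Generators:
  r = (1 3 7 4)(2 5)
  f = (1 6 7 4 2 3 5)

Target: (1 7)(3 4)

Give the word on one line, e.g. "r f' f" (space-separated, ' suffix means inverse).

  after r: (1 3 7 4)(2 5)
  after r: (1 7)(3 4)

r r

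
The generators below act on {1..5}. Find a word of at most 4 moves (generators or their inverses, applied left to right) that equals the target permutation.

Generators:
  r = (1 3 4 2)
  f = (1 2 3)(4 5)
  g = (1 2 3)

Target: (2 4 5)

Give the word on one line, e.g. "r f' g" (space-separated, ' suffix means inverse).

g f g' r

  after g: (1 2 3)
  after f: (1 3 2)(4 5)
  after g': (1 2 3)(4 5)
  after r: (2 4 5)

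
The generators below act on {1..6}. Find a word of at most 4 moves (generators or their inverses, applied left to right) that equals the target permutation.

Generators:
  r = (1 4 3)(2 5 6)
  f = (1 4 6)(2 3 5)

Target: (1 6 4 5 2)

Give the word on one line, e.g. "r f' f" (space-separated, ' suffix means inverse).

  after r': (1 3 4)(2 6 5)
  after f': (1 2 4 6 3)
  after r': (1 6 4 5 2)

r' f' r'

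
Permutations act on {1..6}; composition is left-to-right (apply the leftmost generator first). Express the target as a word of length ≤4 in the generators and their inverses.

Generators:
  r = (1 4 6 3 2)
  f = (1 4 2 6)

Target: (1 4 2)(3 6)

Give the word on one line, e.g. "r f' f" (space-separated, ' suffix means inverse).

  after f: (1 4 2 6)
  after f: (1 2)(4 6)
  after f: (1 6 2 4)
  after r': (1 4 2)(3 6)

f f f r'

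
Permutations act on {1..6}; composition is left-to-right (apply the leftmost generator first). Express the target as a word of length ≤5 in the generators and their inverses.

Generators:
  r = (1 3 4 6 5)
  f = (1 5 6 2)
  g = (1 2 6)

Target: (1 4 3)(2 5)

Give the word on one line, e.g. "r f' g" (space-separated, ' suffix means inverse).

f' g r'

  after f': (1 2 6 5)
  after g: (1 6 5 2)
  after r': (1 4 3)(2 5)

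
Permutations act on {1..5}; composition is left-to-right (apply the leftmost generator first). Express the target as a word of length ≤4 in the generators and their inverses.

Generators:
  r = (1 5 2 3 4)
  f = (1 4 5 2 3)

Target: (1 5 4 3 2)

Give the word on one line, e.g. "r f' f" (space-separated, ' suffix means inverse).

f r' r' r'

  after f: (1 4 5 2 3)
  after r': (1 3 4)
  after r': (1 2 5)
  after r': (1 5 4 3 2)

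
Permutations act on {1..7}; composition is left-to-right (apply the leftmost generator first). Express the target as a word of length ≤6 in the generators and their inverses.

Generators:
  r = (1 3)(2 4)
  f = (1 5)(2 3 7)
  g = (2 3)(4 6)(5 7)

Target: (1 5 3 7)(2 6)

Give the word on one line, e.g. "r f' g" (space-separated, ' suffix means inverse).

r' f g r

  after r': (1 3)(2 4)
  after f: (1 7 2 4 3 5)
  after g: (1 5)(2 6 4)(3 7)
  after r: (1 5 3 7)(2 6)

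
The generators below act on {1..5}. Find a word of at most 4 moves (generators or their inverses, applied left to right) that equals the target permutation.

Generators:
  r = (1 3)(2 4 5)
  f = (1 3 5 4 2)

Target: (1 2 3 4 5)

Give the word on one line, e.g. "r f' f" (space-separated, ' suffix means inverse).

  after f': (1 2 4 5 3)
  after r': (1 5)
  after f: (1 4 2)(3 5)
  after r': (1 2 3 4 5)

f' r' f r'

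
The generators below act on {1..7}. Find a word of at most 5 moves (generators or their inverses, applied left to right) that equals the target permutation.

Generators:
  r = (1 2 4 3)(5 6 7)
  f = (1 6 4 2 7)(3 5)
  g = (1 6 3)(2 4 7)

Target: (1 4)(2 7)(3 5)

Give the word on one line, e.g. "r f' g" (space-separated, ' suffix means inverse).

  after r: (1 2 4 3)(5 6 7)
  after r: (1 4)(2 3)(5 7 6)
  after g': (1 2 6 5 4 3 7)
  after r: (1 4)(2 7)(3 5)

r r g' r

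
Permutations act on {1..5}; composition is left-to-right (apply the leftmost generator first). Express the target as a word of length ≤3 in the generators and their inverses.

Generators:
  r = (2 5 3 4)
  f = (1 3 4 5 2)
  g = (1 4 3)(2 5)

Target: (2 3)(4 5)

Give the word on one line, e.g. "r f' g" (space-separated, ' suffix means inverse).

  after r: (2 5 3 4)
  after r: (2 3)(4 5)

r r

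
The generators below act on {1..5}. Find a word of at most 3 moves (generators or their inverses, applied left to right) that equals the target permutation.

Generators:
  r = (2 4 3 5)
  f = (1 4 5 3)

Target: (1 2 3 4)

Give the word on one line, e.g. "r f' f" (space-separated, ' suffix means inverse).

  after f': (1 3 5 4)
  after r': (1 4)(2 5)
  after r': (1 2 3 4)

f' r' r'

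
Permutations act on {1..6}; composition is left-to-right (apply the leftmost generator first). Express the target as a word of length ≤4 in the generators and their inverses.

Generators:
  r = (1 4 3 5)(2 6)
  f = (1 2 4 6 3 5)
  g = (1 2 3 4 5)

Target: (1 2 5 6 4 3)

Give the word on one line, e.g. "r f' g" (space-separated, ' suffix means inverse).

  after f': (1 5 3 6 4 2)
  after g': (1 4)(2 5)(3 6)
  after r: (1 3 2)(5 6)
  after g': (1 2 5 6 4 3)

f' g' r g'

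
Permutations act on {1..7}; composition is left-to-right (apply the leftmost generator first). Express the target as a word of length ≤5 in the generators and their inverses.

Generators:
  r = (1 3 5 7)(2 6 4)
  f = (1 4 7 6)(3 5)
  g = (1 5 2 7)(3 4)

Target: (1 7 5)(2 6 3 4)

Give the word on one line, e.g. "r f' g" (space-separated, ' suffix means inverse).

g' f r' f' g

  after g': (1 7 2 5)(3 4)
  after f: (1 6)(2 3 7)(4 5)
  after r': (1 2)(3 5 6 7 4)
  after f': (1 2 6 4 5 7)
  after g: (1 7 5)(2 6 3 4)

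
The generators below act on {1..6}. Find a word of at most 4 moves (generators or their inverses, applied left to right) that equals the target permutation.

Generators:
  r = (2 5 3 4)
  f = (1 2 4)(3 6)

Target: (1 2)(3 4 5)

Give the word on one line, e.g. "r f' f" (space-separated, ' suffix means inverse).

  after f: (1 2 4)(3 6)
  after f: (1 4 2)
  after r: (1 2)(3 4 5)

f f r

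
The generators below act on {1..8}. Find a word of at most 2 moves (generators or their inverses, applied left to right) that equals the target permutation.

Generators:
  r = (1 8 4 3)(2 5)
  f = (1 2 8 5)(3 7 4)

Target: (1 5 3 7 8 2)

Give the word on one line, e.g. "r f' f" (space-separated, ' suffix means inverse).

f r'

  after f: (1 2 8 5)(3 7 4)
  after r': (1 5 3 7 8 2)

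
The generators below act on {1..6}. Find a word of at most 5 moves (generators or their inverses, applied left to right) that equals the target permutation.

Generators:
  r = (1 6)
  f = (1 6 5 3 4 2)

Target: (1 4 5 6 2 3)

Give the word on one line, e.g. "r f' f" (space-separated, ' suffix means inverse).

f' f' r'

  after f': (1 2 4 3 5 6)
  after f': (1 4 5)(2 3 6)
  after r': (1 4 5 6 2 3)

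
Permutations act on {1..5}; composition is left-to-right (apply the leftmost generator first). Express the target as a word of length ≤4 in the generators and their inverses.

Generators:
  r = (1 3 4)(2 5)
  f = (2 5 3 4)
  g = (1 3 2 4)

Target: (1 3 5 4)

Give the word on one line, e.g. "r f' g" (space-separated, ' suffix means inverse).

r g' r

  after r: (1 3 4)(2 5)
  after g': (2 5 3)
  after r: (1 3 5 4)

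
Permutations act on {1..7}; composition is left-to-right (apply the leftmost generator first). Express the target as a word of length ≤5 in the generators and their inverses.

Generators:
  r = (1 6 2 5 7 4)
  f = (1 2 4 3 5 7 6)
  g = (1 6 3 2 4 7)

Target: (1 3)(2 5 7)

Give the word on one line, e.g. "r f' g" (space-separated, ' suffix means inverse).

  after r': (1 4 7 5 2 6)
  after f': (1 2 7 3 4 5)
  after r': (1 6)(2 5 4)(3 7)
  after g: (1 3)(2 5 7)

r' f' r' g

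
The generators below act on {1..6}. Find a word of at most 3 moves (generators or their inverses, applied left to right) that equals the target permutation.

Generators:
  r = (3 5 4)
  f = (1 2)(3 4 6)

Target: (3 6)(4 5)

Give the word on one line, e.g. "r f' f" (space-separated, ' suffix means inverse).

f f r

  after f: (1 2)(3 4 6)
  after f: (3 6 4)
  after r: (3 6)(4 5)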